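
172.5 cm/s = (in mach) 0.005066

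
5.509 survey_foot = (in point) 4760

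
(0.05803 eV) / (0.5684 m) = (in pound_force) 3.677e-21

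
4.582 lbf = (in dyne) 2.038e+06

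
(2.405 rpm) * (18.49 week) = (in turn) 4.482e+05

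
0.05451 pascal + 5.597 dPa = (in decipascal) 6.142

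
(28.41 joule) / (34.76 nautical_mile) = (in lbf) 9.921e-05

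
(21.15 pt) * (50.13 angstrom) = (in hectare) 3.74e-15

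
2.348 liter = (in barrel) 0.01477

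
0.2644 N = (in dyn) 2.644e+04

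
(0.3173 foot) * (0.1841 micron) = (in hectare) 1.78e-12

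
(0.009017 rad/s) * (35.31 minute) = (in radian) 19.1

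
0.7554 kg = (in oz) 26.65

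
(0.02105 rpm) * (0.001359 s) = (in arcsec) 0.6179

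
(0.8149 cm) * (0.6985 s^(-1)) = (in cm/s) 0.5692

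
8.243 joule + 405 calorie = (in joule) 1703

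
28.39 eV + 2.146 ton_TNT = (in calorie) 2.146e+09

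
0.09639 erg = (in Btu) 9.136e-12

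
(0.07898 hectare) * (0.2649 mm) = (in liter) 209.2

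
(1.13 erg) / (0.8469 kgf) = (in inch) 5.357e-07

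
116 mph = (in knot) 100.8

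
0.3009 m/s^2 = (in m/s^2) 0.3009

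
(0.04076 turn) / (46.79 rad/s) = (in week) 9.05e-09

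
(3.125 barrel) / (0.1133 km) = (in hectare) 4.385e-07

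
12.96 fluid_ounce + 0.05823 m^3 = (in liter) 58.61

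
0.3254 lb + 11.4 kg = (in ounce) 407.3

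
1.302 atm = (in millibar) 1319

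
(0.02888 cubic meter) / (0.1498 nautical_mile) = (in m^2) 0.0001041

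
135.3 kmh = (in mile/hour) 84.07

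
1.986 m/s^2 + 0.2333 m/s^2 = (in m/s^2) 2.219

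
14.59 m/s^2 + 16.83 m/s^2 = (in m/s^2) 31.42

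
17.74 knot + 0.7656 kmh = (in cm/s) 933.9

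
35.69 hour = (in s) 1.285e+05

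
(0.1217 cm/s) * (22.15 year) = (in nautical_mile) 459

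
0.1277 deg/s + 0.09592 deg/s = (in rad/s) 0.003903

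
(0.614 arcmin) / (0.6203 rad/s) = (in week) 4.761e-10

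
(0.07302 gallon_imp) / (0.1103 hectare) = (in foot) 9.874e-07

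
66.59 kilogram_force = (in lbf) 146.8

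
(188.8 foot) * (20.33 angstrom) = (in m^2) 1.17e-07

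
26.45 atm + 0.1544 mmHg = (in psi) 388.7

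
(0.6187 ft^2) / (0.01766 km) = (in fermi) 3.255e+12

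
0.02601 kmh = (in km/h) 0.02601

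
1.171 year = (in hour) 1.026e+04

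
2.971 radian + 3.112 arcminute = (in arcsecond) 6.13e+05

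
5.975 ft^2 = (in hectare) 5.551e-05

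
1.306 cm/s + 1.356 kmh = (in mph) 0.8718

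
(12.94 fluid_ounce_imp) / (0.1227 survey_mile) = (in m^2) 1.862e-06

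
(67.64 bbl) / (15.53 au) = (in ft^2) 4.982e-11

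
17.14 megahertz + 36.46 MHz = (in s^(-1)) 5.36e+07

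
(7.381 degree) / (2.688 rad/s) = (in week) 7.924e-08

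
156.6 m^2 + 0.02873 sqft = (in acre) 0.0387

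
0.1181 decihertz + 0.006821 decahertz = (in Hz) 0.08002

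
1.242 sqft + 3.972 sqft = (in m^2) 0.4844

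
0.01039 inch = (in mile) 1.64e-07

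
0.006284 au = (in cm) 9.401e+10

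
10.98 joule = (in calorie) 2.624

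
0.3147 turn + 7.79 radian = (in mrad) 9767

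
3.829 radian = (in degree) 219.4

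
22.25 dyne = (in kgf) 2.269e-05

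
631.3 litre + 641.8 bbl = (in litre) 1.027e+05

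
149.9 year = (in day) 5.471e+04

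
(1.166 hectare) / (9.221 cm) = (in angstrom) 1.265e+15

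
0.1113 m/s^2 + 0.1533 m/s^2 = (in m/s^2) 0.2646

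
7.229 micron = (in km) 7.229e-09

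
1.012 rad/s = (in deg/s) 57.98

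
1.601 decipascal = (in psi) 2.322e-05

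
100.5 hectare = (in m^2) 1.005e+06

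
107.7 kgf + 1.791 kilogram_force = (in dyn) 1.074e+08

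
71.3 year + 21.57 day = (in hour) 6.251e+05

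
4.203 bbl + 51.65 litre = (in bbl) 4.528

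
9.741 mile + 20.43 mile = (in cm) 4.856e+06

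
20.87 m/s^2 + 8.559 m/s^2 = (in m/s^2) 29.43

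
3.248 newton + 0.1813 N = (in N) 3.429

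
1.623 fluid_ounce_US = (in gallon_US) 0.01268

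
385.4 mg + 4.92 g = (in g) 5.305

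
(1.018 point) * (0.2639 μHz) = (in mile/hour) 2.12e-10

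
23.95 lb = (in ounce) 383.2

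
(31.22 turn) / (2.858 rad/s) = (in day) 0.0007944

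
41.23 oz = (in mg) 1.169e+06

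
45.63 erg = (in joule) 4.563e-06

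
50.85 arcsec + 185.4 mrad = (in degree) 10.64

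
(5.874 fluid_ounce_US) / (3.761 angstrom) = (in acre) 114.1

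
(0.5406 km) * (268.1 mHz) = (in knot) 281.7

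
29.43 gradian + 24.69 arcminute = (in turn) 0.07472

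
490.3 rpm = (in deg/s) 2942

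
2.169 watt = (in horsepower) 0.002909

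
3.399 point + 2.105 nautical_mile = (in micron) 3.898e+09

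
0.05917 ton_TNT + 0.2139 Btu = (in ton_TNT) 0.05917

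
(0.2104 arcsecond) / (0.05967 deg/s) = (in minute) 1.632e-05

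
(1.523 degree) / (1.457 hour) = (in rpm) 4.839e-05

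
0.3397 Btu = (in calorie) 85.66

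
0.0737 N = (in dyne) 7370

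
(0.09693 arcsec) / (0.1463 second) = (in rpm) 3.067e-05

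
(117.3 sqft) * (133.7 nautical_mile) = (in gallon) 7.128e+08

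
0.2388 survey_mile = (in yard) 420.3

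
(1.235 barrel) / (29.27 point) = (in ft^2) 204.7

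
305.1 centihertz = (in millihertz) 3051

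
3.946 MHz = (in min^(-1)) 2.368e+08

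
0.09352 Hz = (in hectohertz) 0.0009352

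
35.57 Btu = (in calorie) 8969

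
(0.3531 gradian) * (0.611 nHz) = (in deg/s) 1.942e-10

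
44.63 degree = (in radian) 0.7789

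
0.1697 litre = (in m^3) 0.0001697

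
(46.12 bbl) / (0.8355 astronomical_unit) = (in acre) 1.45e-14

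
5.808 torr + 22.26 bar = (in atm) 21.98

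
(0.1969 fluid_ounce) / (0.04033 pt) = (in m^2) 0.4093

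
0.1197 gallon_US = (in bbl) 0.00285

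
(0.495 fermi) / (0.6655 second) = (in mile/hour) 1.664e-15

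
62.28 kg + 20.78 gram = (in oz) 2198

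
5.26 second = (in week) 8.697e-06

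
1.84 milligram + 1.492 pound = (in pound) 1.492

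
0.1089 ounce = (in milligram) 3087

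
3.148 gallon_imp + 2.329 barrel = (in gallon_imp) 84.6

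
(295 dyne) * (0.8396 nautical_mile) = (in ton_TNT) 1.096e-09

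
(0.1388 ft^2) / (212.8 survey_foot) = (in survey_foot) 0.0006523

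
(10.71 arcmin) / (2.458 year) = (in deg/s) 2.303e-09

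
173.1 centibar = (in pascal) 1.731e+05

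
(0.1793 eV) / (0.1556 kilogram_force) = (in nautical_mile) 1.017e-23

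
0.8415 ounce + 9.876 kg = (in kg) 9.9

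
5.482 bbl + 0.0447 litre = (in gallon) 230.3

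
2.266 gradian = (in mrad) 35.59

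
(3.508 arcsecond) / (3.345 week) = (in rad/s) 8.407e-12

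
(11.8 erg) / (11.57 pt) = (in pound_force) 6.499e-05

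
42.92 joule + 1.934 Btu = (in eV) 1.3e+22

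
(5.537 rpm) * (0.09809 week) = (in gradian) 2.19e+06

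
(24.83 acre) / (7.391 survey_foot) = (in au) 2.982e-07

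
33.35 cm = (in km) 0.0003335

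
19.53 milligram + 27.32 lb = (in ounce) 437.1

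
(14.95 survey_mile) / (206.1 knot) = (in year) 7.196e-06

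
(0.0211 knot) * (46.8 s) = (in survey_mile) 0.0003157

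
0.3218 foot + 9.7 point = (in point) 287.7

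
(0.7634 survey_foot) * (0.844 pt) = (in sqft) 0.0007457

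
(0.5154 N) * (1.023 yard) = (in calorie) 0.1152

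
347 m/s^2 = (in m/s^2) 347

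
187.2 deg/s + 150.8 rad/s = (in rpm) 1471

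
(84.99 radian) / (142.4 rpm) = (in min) 0.09499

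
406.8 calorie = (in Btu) 1.613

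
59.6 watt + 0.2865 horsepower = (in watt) 273.2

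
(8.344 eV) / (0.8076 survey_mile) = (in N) 1.029e-21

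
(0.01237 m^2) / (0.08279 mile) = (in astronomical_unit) 6.206e-16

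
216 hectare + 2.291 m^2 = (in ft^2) 2.325e+07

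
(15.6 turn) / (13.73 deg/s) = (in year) 1.297e-05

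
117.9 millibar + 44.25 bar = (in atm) 43.79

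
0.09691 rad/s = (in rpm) 0.9254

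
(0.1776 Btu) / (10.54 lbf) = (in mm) 3997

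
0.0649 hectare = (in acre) 0.1604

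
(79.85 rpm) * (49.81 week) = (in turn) 4.009e+07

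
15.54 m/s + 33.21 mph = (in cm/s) 3039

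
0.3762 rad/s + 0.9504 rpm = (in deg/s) 27.26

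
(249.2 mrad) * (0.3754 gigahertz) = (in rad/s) 9.355e+07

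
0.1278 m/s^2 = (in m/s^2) 0.1278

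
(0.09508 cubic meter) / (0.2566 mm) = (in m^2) 370.5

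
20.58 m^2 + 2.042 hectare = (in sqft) 2.2e+05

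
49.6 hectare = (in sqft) 5.339e+06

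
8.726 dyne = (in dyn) 8.726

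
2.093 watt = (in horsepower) 0.002807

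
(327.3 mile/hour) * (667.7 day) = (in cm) 8.441e+11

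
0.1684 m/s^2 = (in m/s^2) 0.1684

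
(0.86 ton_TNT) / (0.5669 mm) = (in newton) 6.347e+12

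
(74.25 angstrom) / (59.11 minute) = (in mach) 6.148e-15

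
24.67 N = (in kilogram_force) 2.516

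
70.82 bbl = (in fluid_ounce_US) 3.807e+05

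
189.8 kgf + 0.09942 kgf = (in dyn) 1.862e+08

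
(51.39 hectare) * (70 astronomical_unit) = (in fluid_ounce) 1.82e+23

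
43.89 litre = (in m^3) 0.04389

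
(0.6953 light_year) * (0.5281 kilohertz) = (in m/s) 3.474e+18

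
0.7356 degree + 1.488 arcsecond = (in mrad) 12.85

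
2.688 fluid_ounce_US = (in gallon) 0.021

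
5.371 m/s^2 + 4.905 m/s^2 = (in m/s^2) 10.28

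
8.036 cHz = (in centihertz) 8.036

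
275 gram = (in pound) 0.6063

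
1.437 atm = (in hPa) 1456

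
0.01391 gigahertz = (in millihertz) 1.391e+10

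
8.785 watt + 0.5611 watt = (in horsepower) 0.01253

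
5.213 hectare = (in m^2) 5.213e+04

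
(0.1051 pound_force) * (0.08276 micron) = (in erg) 0.3869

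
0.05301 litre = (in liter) 0.05301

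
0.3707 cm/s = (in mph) 0.008292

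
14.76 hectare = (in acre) 36.47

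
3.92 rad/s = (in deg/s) 224.6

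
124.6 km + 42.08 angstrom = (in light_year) 1.317e-11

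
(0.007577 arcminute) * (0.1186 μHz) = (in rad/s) 2.614e-13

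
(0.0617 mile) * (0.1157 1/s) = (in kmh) 41.36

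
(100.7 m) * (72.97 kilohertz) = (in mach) 2.158e+04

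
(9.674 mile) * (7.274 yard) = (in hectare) 10.36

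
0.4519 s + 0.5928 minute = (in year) 1.142e-06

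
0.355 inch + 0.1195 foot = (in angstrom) 4.544e+08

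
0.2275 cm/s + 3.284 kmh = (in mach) 0.002686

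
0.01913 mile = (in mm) 3.079e+04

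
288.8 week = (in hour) 4.852e+04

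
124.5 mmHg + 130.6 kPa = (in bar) 1.472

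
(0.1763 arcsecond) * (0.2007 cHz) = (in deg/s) 9.829e-08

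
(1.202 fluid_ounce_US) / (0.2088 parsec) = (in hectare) 5.517e-25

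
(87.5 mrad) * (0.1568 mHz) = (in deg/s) 0.0007861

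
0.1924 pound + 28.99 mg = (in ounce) 3.079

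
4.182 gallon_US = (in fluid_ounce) 535.3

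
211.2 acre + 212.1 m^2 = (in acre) 211.3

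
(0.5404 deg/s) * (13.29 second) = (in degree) 7.182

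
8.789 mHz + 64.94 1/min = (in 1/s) 1.091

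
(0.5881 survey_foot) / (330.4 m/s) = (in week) 8.97e-10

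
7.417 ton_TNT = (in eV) 1.937e+29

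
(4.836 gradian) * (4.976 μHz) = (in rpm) 3.61e-06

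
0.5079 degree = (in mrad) 8.865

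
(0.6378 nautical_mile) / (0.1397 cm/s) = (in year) 0.02681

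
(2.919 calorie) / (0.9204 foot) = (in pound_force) 9.787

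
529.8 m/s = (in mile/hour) 1185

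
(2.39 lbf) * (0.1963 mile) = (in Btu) 3.183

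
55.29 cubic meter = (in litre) 5.529e+04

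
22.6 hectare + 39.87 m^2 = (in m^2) 2.26e+05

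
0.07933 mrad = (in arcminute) 0.2727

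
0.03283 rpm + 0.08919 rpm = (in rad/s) 0.01278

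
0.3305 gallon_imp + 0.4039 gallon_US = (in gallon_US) 0.8008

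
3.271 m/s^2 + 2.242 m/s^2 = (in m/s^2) 5.513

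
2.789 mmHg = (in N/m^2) 371.8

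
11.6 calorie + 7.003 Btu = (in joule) 7437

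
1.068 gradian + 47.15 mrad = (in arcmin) 219.8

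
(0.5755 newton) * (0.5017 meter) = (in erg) 2.887e+06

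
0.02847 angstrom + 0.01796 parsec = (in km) 5.542e+11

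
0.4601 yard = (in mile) 0.0002614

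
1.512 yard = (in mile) 0.0008591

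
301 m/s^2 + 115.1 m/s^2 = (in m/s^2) 416.1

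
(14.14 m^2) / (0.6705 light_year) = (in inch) 8.776e-14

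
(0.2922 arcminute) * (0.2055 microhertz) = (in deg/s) 1.001e-09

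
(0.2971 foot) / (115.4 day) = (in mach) 2.667e-11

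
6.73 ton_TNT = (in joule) 2.816e+10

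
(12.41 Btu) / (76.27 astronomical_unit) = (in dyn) 0.0001148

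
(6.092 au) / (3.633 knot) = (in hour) 1.354e+08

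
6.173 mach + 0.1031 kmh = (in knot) 4086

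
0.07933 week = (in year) 0.001521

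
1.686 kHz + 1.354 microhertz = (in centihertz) 1.686e+05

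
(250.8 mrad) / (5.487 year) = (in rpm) 1.384e-08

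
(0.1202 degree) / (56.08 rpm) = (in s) 0.0003572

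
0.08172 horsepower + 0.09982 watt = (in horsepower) 0.08185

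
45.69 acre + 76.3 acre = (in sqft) 5.314e+06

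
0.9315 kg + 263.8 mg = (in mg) 9.318e+05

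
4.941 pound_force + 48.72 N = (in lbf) 15.89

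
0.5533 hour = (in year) 6.316e-05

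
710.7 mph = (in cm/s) 3.177e+04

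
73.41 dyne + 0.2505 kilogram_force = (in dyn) 2.457e+05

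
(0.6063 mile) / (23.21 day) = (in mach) 1.429e-06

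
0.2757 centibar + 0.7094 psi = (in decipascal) 5.167e+04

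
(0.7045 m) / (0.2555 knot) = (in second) 5.36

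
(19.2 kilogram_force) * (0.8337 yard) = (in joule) 143.5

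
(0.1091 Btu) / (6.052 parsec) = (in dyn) 6.164e-11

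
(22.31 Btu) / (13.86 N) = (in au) 1.135e-08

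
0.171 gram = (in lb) 0.000377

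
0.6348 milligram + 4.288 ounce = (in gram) 121.6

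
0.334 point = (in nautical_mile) 6.362e-08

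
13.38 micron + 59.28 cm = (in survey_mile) 0.0003684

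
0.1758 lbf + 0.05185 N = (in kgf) 0.08503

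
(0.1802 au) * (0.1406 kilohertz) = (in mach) 1.113e+10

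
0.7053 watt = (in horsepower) 0.0009458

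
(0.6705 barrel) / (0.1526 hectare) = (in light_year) 7.384e-21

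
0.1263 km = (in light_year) 1.335e-14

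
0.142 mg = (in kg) 1.42e-07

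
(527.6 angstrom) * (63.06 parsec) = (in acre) 2.537e+07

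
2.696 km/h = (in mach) 0.002199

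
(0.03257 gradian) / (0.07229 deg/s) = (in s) 0.4055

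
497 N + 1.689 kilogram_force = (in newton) 513.6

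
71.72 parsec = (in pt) 6.273e+21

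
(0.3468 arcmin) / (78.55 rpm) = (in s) 1.226e-05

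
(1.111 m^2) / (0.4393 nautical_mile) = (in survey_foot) 0.00448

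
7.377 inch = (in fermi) 1.874e+14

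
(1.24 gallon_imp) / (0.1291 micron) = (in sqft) 4.7e+05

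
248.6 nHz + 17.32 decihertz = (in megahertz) 1.732e-06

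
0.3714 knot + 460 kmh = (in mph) 286.3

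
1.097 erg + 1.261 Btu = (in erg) 1.33e+10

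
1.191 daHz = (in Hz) 11.91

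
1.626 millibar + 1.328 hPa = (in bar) 0.002954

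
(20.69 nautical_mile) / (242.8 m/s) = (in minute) 2.63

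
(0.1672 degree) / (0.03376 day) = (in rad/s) 1e-06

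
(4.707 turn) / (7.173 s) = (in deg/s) 236.2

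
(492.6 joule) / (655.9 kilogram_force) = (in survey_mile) 4.759e-05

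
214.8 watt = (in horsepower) 0.2881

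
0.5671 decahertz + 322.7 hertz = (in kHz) 0.3284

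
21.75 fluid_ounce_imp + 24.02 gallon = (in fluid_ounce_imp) 3222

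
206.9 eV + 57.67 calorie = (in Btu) 0.2287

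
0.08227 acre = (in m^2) 332.9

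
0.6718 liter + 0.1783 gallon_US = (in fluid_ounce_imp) 47.4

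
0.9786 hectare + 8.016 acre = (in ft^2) 4.545e+05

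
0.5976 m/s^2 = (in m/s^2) 0.5976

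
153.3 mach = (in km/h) 1.879e+05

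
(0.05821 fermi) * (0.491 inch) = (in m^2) 7.26e-19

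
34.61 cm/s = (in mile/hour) 0.7742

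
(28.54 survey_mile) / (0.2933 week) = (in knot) 0.5033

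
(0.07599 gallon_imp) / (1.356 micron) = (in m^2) 254.8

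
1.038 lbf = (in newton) 4.617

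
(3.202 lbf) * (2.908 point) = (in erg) 1.461e+05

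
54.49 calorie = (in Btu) 0.2161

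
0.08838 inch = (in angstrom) 2.245e+07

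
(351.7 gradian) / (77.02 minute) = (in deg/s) 0.0685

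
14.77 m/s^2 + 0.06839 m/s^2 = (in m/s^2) 14.84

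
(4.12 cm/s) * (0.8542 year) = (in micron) 1.11e+12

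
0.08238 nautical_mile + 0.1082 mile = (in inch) 1.286e+04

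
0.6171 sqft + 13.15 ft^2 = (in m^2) 1.279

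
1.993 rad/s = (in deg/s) 114.2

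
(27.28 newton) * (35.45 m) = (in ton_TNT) 2.311e-07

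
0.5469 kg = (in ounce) 19.29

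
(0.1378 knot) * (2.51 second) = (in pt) 504.4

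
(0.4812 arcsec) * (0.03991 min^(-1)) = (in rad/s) 1.552e-09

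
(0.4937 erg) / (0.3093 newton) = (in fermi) 1.596e+08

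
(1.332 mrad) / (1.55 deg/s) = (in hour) 1.368e-05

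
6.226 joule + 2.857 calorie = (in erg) 1.818e+08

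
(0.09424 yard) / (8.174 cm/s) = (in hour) 0.0002928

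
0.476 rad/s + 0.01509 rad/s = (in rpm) 4.69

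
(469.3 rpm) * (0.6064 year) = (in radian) 9.398e+08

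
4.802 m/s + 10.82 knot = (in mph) 23.19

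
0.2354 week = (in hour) 39.55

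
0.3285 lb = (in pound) 0.3285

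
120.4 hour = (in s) 4.334e+05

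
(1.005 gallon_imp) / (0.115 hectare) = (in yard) 4.345e-06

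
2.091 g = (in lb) 0.00461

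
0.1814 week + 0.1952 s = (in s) 1.097e+05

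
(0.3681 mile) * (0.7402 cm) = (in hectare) 0.0004385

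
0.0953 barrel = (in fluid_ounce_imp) 533.3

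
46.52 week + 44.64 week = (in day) 638.1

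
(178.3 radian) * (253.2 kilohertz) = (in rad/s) 4.515e+07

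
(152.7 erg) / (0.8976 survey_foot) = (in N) 5.581e-05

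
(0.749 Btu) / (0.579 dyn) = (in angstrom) 1.365e+18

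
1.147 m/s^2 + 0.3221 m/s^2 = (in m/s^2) 1.469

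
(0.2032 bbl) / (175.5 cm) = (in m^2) 0.01841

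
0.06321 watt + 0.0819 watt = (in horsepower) 0.0001946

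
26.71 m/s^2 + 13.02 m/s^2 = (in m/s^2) 39.73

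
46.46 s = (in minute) 0.7743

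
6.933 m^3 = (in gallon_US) 1832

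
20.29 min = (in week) 0.002013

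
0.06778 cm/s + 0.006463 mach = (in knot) 4.279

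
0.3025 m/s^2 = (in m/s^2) 0.3025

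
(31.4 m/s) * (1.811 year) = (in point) 5.083e+12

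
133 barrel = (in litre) 2.115e+04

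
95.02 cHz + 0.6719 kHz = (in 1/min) 4.037e+04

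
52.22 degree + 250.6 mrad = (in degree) 66.58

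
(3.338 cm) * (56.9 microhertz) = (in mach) 5.578e-09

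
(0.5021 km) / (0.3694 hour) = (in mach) 0.001109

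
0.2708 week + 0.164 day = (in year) 0.005643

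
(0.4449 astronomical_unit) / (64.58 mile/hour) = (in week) 3812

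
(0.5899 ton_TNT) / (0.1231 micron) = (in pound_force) 4.507e+15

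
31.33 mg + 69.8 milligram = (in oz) 0.003567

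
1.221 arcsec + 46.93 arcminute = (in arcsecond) 2817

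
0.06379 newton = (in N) 0.06379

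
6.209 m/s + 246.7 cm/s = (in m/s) 8.676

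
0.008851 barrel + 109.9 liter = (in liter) 111.3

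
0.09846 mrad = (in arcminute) 0.3385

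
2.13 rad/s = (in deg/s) 122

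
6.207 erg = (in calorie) 1.484e-07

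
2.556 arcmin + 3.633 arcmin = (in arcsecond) 371.3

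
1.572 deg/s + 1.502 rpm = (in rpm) 1.764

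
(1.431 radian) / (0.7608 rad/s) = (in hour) 0.0005225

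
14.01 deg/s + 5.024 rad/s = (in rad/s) 5.269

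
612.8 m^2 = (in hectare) 0.06128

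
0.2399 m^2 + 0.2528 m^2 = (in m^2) 0.4927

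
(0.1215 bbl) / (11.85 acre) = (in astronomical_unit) 2.693e-18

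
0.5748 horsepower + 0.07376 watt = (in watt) 428.7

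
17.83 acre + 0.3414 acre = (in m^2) 7.354e+04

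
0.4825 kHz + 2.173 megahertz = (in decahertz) 2.173e+05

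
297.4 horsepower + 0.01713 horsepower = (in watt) 2.218e+05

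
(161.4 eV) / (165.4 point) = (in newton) 4.432e-16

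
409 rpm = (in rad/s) 42.83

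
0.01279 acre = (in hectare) 0.005176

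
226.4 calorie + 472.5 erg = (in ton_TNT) 2.264e-07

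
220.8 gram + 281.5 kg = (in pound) 621.1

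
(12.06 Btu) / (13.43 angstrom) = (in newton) 9.474e+12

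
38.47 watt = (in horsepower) 0.05159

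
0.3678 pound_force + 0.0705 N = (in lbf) 0.3836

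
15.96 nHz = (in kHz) 1.596e-11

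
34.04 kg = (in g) 3.404e+04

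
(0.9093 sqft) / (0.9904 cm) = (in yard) 9.328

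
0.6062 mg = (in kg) 6.062e-07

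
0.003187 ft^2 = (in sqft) 0.003187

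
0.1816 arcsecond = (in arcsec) 0.1816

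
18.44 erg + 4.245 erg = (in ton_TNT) 5.422e-16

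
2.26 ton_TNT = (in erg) 9.456e+16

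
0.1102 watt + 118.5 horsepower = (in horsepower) 118.5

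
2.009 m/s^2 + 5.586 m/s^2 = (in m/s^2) 7.595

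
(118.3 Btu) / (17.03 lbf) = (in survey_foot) 5406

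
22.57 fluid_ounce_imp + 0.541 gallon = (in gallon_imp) 0.5915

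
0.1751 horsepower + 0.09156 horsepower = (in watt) 198.8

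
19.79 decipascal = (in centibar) 0.001979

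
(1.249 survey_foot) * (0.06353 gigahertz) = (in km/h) 8.707e+07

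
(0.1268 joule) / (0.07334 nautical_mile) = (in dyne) 93.35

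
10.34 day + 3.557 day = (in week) 1.985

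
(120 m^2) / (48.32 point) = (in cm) 7.04e+05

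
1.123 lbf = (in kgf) 0.5094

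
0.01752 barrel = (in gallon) 0.7358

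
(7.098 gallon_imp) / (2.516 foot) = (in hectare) 4.208e-06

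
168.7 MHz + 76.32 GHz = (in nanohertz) 7.649e+19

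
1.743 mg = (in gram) 0.001743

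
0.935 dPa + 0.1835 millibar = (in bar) 0.0001844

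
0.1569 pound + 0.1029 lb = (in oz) 4.157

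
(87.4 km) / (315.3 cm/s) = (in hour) 7.7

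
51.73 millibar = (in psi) 0.7503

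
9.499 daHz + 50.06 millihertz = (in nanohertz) 9.504e+10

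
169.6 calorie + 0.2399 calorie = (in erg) 7.106e+09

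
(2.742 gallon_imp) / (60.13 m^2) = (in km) 2.073e-07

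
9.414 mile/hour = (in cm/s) 420.8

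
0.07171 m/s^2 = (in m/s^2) 0.07171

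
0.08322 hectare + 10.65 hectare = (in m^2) 1.073e+05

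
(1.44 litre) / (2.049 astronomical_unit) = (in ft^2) 5.057e-14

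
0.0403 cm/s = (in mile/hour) 0.0009015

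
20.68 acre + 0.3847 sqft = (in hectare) 8.369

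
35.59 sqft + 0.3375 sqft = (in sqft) 35.93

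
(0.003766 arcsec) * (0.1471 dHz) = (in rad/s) 2.686e-10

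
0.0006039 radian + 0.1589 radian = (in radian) 0.1595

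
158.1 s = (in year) 5.013e-06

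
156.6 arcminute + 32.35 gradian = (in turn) 0.08812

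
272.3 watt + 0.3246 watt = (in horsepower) 0.3656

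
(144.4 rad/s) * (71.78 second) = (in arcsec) 2.138e+09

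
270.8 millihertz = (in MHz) 2.708e-07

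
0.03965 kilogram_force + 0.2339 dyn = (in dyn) 3.888e+04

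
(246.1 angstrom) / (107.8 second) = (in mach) 6.705e-13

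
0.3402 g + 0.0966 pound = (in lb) 0.09735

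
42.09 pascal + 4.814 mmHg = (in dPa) 6839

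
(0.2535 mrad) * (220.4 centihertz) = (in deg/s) 0.03201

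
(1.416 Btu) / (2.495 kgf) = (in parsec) 1.979e-15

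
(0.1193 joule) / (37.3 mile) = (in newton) 1.987e-06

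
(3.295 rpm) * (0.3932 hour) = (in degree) 2.798e+04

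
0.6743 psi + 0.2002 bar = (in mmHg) 185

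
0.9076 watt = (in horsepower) 0.001217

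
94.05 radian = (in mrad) 9.405e+04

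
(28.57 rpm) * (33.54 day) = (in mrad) 8.67e+09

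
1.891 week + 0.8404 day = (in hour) 337.9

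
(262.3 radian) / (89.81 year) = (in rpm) 8.844e-07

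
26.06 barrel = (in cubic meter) 4.143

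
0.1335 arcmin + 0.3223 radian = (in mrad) 322.3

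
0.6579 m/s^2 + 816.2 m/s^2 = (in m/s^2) 816.9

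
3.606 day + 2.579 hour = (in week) 0.5305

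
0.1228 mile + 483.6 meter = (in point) 1.931e+06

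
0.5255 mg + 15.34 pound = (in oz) 245.4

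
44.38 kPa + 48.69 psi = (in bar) 3.801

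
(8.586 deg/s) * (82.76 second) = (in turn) 1.974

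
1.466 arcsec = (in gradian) 0.0004525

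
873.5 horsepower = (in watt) 6.514e+05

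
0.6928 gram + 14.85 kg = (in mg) 1.485e+07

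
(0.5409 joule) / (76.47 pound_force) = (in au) 1.063e-14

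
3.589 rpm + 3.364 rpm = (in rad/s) 0.7281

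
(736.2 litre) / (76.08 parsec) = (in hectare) 3.136e-23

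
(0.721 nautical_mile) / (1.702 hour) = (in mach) 0.00064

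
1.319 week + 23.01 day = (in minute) 4.643e+04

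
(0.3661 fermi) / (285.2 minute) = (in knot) 4.159e-20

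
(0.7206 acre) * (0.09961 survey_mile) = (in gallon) 1.235e+08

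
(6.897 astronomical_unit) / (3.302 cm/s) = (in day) 3.617e+08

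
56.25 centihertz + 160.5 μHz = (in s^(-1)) 0.5627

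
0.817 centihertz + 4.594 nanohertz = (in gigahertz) 8.17e-12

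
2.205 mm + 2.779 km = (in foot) 9117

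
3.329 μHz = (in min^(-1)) 0.0001997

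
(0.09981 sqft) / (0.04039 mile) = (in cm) 0.01427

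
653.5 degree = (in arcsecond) 2.353e+06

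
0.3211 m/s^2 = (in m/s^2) 0.3211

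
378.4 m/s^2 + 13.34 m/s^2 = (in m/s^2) 391.7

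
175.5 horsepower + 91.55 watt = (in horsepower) 175.6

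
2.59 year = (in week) 135.1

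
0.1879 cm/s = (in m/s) 0.001879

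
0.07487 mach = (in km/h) 91.78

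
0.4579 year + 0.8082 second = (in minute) 2.407e+05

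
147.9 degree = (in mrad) 2581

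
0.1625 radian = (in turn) 0.02586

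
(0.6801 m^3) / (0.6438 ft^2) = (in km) 0.01137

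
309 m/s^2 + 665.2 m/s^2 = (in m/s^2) 974.2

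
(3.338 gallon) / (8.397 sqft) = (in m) 0.0162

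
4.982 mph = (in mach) 0.006541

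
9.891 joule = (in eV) 6.173e+19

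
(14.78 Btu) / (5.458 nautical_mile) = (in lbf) 0.3468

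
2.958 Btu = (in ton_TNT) 7.459e-07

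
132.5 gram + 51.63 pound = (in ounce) 830.8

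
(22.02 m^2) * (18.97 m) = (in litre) 4.177e+05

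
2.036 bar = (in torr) 1527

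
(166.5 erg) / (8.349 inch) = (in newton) 7.851e-05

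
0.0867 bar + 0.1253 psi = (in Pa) 9534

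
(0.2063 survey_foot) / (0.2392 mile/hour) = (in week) 9.723e-07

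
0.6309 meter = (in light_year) 6.669e-17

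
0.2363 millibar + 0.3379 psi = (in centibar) 2.353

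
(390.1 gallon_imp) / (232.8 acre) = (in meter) 1.882e-06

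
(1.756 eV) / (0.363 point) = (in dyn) 2.197e-10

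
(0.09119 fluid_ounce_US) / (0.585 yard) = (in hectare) 5.041e-10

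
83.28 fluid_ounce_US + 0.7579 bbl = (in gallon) 32.48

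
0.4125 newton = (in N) 0.4125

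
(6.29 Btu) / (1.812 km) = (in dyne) 3.662e+05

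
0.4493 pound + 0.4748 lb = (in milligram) 4.192e+05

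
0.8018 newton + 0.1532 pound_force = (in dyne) 1.483e+05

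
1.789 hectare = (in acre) 4.421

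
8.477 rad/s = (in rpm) 80.95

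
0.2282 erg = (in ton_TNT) 5.454e-18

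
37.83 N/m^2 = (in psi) 0.005487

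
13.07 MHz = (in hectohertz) 1.307e+05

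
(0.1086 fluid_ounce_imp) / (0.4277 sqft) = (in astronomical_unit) 5.191e-16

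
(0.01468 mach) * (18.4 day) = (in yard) 8.69e+06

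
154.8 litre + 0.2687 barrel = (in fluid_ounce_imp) 6952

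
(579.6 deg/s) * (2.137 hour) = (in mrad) 7.782e+07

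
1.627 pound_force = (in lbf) 1.627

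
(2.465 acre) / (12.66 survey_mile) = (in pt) 1388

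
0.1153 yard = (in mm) 105.4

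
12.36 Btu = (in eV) 8.139e+22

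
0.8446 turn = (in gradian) 337.8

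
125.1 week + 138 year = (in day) 5.125e+04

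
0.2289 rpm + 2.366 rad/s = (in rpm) 22.82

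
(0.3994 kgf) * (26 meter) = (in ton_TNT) 2.434e-08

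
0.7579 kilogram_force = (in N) 7.432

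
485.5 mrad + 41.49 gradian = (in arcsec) 2.346e+05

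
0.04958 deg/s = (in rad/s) 0.0008653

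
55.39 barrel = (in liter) 8806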